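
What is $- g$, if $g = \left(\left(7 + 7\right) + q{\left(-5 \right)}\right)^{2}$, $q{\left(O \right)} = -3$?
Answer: $-121$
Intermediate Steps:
$g = 121$ ($g = \left(\left(7 + 7\right) - 3\right)^{2} = \left(14 - 3\right)^{2} = 11^{2} = 121$)
$- g = \left(-1\right) 121 = -121$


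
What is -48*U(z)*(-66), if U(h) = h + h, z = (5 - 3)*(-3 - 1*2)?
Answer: -63360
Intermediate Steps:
z = -10 (z = 2*(-3 - 2) = 2*(-5) = -10)
U(h) = 2*h
-48*U(z)*(-66) = -96*(-10)*(-66) = -48*(-20)*(-66) = 960*(-66) = -63360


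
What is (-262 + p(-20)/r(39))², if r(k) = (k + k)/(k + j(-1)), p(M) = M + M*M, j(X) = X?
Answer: 8988004/1521 ≈ 5909.3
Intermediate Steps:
p(M) = M + M²
r(k) = 2*k/(-1 + k) (r(k) = (k + k)/(k - 1) = (2*k)/(-1 + k) = 2*k/(-1 + k))
(-262 + p(-20)/r(39))² = (-262 + (-20*(1 - 20))/((2*39/(-1 + 39))))² = (-262 + (-20*(-19))/((2*39/38)))² = (-262 + 380/((2*39*(1/38))))² = (-262 + 380/(39/19))² = (-262 + 380*(19/39))² = (-262 + 7220/39)² = (-2998/39)² = 8988004/1521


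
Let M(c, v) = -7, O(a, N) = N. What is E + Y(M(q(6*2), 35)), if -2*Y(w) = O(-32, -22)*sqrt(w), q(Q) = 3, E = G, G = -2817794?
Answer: -2817794 + 11*I*sqrt(7) ≈ -2.8178e+6 + 29.103*I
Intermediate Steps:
E = -2817794
Y(w) = 11*sqrt(w) (Y(w) = -(-11)*sqrt(w) = 11*sqrt(w))
E + Y(M(q(6*2), 35)) = -2817794 + 11*sqrt(-7) = -2817794 + 11*(I*sqrt(7)) = -2817794 + 11*I*sqrt(7)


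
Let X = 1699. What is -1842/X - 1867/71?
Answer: -3302815/120629 ≈ -27.380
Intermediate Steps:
-1842/X - 1867/71 = -1842/1699 - 1867/71 = -3302815/120629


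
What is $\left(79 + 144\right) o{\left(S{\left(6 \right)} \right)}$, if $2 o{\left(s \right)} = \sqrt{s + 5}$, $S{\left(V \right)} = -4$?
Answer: $\frac{223}{2} \approx 111.5$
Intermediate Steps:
$o{\left(s \right)} = \frac{\sqrt{5 + s}}{2}$ ($o{\left(s \right)} = \frac{\sqrt{s + 5}}{2} = \frac{\sqrt{5 + s}}{2}$)
$\left(79 + 144\right) o{\left(S{\left(6 \right)} \right)} = \left(79 + 144\right) \frac{\sqrt{5 - 4}}{2} = 223 \frac{\sqrt{1}}{2} = 223 \cdot \frac{1}{2} \cdot 1 = 223 \cdot \frac{1}{2} = \frac{223}{2}$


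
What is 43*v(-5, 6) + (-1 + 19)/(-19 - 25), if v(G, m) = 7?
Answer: 6613/22 ≈ 300.59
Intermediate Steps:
43*v(-5, 6) + (-1 + 19)/(-19 - 25) = 43*7 + (-1 + 19)/(-19 - 25) = 301 + 18/(-44) = 301 + 18*(-1/44) = 301 - 9/22 = 6613/22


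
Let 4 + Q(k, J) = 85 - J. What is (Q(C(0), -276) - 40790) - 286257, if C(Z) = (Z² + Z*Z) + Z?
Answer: -326690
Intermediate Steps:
C(Z) = Z + 2*Z² (C(Z) = (Z² + Z²) + Z = 2*Z² + Z = Z + 2*Z²)
Q(k, J) = 81 - J (Q(k, J) = -4 + (85 - J) = 81 - J)
(Q(C(0), -276) - 40790) - 286257 = ((81 - 1*(-276)) - 40790) - 286257 = ((81 + 276) - 40790) - 286257 = (357 - 40790) - 286257 = -40433 - 286257 = -326690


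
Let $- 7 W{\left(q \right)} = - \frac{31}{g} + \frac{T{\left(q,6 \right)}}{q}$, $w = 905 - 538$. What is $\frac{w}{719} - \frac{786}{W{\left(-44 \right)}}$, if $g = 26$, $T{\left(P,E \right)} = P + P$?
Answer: $\frac{4898195}{719} \approx 6812.5$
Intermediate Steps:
$T{\left(P,E \right)} = 2 P$
$w = 367$
$W{\left(q \right)} = - \frac{3}{26}$ ($W{\left(q \right)} = - \frac{- \frac{31}{26} + \frac{2 q}{q}}{7} = - \frac{\left(-31\right) \frac{1}{26} + 2}{7} = - \frac{- \frac{31}{26} + 2}{7} = \left(- \frac{1}{7}\right) \frac{21}{26} = - \frac{3}{26}$)
$\frac{w}{719} - \frac{786}{W{\left(-44 \right)}} = \frac{367}{719} - \frac{786}{- \frac{3}{26}} = 367 \cdot \frac{1}{719} - -6812 = \frac{367}{719} + 6812 = \frac{4898195}{719}$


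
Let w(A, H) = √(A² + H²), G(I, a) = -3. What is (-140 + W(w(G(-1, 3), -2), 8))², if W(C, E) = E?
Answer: 17424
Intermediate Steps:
(-140 + W(w(G(-1, 3), -2), 8))² = (-140 + 8)² = (-132)² = 17424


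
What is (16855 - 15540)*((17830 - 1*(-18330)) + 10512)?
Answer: 61373680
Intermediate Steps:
(16855 - 15540)*((17830 - 1*(-18330)) + 10512) = 1315*((17830 + 18330) + 10512) = 1315*(36160 + 10512) = 1315*46672 = 61373680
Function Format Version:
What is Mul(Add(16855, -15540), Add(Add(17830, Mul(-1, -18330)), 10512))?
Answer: 61373680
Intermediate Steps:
Mul(Add(16855, -15540), Add(Add(17830, Mul(-1, -18330)), 10512)) = Mul(1315, Add(Add(17830, 18330), 10512)) = Mul(1315, Add(36160, 10512)) = Mul(1315, 46672) = 61373680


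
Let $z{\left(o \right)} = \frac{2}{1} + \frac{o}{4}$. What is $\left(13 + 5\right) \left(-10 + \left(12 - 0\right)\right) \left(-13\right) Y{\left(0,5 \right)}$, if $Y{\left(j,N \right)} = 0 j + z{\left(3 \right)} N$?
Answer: $-6435$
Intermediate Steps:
$z{\left(o \right)} = 2 + \frac{o}{4}$ ($z{\left(o \right)} = 2 \cdot 1 + o \frac{1}{4} = 2 + \frac{o}{4}$)
$Y{\left(j,N \right)} = \frac{11 N}{4}$ ($Y{\left(j,N \right)} = 0 j + \left(2 + \frac{1}{4} \cdot 3\right) N = 0 + \left(2 + \frac{3}{4}\right) N = 0 + \frac{11 N}{4} = \frac{11 N}{4}$)
$\left(13 + 5\right) \left(-10 + \left(12 - 0\right)\right) \left(-13\right) Y{\left(0,5 \right)} = \left(13 + 5\right) \left(-10 + \left(12 - 0\right)\right) \left(-13\right) \frac{11}{4} \cdot 5 = 18 \left(-10 + \left(12 + 0\right)\right) \left(-13\right) \frac{55}{4} = 18 \left(-10 + 12\right) \left(-13\right) \frac{55}{4} = 18 \cdot 2 \left(-13\right) \frac{55}{4} = 36 \left(-13\right) \frac{55}{4} = \left(-468\right) \frac{55}{4} = -6435$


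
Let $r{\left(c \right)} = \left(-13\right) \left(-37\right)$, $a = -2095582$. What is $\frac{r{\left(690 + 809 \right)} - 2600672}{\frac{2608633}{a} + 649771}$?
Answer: $- \frac{495355768742}{123785982099} \approx -4.0017$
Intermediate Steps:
$r{\left(c \right)} = 481$
$\frac{r{\left(690 + 809 \right)} - 2600672}{\frac{2608633}{a} + 649771} = \frac{481 - 2600672}{\frac{2608633}{-2095582} + 649771} = - \frac{2600191}{2608633 \left(- \frac{1}{2095582}\right) + 649771} = - \frac{2600191}{- \frac{2608633}{2095582} + 649771} = - \frac{2600191}{\frac{1361645803089}{2095582}} = \left(-2600191\right) \frac{2095582}{1361645803089} = - \frac{495355768742}{123785982099}$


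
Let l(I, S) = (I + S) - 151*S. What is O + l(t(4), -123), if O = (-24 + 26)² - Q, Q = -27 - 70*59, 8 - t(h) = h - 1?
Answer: 22616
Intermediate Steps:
t(h) = 9 - h (t(h) = 8 - (h - 1) = 8 - (-1 + h) = 8 + (1 - h) = 9 - h)
l(I, S) = I - 150*S
Q = -4157 (Q = -27 - 4130 = -4157)
O = 4161 (O = (-24 + 26)² - 1*(-4157) = 2² + 4157 = 4 + 4157 = 4161)
O + l(t(4), -123) = 4161 + ((9 - 1*4) - 150*(-123)) = 4161 + ((9 - 4) + 18450) = 4161 + (5 + 18450) = 4161 + 18455 = 22616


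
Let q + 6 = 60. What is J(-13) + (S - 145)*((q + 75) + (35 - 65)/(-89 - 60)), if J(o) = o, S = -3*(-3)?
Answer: -2620073/149 ≈ -17584.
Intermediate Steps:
S = 9
q = 54 (q = -6 + 60 = 54)
J(-13) + (S - 145)*((q + 75) + (35 - 65)/(-89 - 60)) = -13 + (9 - 145)*((54 + 75) + (35 - 65)/(-89 - 60)) = -13 - 136*(129 - 30/(-149)) = -13 - 136*(129 - 30*(-1/149)) = -13 - 136*(129 + 30/149) = -13 - 136*19251/149 = -13 - 2618136/149 = -2620073/149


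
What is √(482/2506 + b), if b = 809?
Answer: √1270439254/1253 ≈ 28.446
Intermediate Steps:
√(482/2506 + b) = √(482/2506 + 809) = √(482*(1/2506) + 809) = √(241/1253 + 809) = √(1013918/1253) = √1270439254/1253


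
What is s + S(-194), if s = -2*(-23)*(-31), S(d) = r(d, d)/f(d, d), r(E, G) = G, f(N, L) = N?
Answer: -1425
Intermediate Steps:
S(d) = 1 (S(d) = d/d = 1)
s = -1426 (s = 46*(-31) = -1426)
s + S(-194) = -1426 + 1 = -1425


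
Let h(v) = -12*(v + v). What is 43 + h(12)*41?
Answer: -11765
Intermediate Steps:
h(v) = -24*v
43 + h(12)*41 = 43 - 24*12*41 = 43 - 288*41 = 43 - 11808 = -11765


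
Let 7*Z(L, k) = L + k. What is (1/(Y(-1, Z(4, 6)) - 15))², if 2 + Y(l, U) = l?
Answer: 1/324 ≈ 0.0030864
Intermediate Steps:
Z(L, k) = L/7 + k/7 (Z(L, k) = (L + k)/7 = L/7 + k/7)
Y(l, U) = -2 + l
(1/(Y(-1, Z(4, 6)) - 15))² = (1/((-2 - 1) - 15))² = (1/(-3 - 15))² = (1/(-18))² = (-1/18)² = 1/324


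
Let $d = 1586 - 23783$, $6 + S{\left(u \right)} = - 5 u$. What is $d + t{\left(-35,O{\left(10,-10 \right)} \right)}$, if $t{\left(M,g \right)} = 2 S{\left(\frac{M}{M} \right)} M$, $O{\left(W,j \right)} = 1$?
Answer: $-21427$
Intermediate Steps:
$S{\left(u \right)} = -6 - 5 u$
$d = -22197$
$t{\left(M,g \right)} = - 22 M$ ($t{\left(M,g \right)} = 2 \left(-6 - 5 \frac{M}{M}\right) M = 2 \left(-6 - 5\right) M = 2 \left(-11\right) M = - 22 M$)
$d + t{\left(-35,O{\left(10,-10 \right)} \right)} = -22197 - -770 = -22197 + 770 = -21427$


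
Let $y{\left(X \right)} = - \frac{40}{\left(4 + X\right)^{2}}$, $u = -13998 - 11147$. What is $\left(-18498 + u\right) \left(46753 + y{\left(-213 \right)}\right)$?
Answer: $- \frac{4690974178641}{2299} \approx -2.0404 \cdot 10^{9}$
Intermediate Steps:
$u = -25145$ ($u = -13998 - 11147 = -25145$)
$y{\left(X \right)} = - \frac{40}{\left(4 + X\right)^{2}}$
$\left(-18498 + u\right) \left(46753 + y{\left(-213 \right)}\right) = \left(-18498 - 25145\right) \left(46753 - \frac{40}{\left(4 - 213\right)^{2}}\right) = - 43643 \left(46753 - \frac{40}{43681}\right) = \left(-43643\right) \frac{2042217753}{43681} = - \frac{4690974178641}{2299}$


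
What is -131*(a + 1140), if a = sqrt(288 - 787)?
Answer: -149340 - 131*I*sqrt(499) ≈ -1.4934e+5 - 2926.3*I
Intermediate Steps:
a = I*sqrt(499) (a = sqrt(-499) = I*sqrt(499) ≈ 22.338*I)
-131*(a + 1140) = -131*(I*sqrt(499) + 1140) = -131*(1140 + I*sqrt(499)) = -149340 - 131*I*sqrt(499)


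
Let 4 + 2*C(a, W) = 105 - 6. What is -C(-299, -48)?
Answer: -95/2 ≈ -47.500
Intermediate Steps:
C(a, W) = 95/2 (C(a, W) = -2 + (105 - 6)/2 = -2 + (½)*99 = -2 + 99/2 = 95/2)
-C(-299, -48) = -1*95/2 = -95/2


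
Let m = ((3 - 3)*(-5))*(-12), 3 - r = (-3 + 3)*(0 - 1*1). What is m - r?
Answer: -3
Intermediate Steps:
r = 3 (r = 3 - (-3 + 3)*(0 - 1*1) = 3 - 0*(0 - 1) = 3 - 0*(-1) = 3 - 1*0 = 3 + 0 = 3)
m = 0 (m = (0*(-5))*(-12) = 0*(-12) = 0)
m - r = 0 - 1*3 = 0 - 3 = -3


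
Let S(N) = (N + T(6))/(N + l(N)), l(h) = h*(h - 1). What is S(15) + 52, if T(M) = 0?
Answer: 781/15 ≈ 52.067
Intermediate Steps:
l(h) = h*(-1 + h)
S(N) = N/(N + N*(-1 + N)) (S(N) = (N + 0)/(N + N*(-1 + N)) = N/(N + N*(-1 + N)))
S(15) + 52 = 1/15 + 52 = 781/15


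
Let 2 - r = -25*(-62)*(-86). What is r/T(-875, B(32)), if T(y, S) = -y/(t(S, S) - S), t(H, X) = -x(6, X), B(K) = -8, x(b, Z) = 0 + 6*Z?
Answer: 1066416/125 ≈ 8531.3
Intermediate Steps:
x(b, Z) = 6*Z
t(H, X) = -6*X
T(y, S) = y/(7*S) (T(y, S) = -y/(-6*S - S) = -y/((-7*S)) = -y*(-1/(7*S)) = -(-1)*y/(7*S) = y/(7*S))
r = 133302 (r = 2 - (-25*(-62))*(-86) = 2 - 1550*(-86) = 2 - 1*(-133300) = 2 + 133300 = 133302)
r/T(-875, B(32)) = 133302/(((⅐)*(-875)/(-8))) = 133302/(((⅐)*(-875)*(-⅛))) = 133302/(125/8) = 133302*(8/125) = 1066416/125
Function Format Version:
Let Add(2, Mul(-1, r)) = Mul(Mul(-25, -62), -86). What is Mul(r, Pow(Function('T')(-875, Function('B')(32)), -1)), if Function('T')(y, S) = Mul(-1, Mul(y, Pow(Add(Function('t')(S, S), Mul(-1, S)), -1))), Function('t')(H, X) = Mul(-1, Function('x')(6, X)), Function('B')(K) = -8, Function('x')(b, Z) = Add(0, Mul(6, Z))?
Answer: Rational(1066416, 125) ≈ 8531.3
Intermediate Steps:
Function('x')(b, Z) = Mul(6, Z)
Function('t')(H, X) = Mul(-6, X) (Function('t')(H, X) = Mul(-1, Mul(6, X)) = Mul(-6, X))
Function('T')(y, S) = Mul(Rational(1, 7), y, Pow(S, -1)) (Function('T')(y, S) = Mul(-1, Mul(y, Pow(Add(Mul(-6, S), Mul(-1, S)), -1))) = Mul(-1, Mul(y, Pow(Mul(-7, S), -1))) = Mul(-1, Mul(y, Mul(Rational(-1, 7), Pow(S, -1)))) = Mul(-1, Mul(Rational(-1, 7), y, Pow(S, -1))) = Mul(Rational(1, 7), y, Pow(S, -1)))
r = 133302 (r = Add(2, Mul(-1, Mul(Mul(-25, -62), -86))) = Add(2, Mul(-1, Mul(1550, -86))) = Add(2, Mul(-1, -133300)) = Add(2, 133300) = 133302)
Mul(r, Pow(Function('T')(-875, Function('B')(32)), -1)) = Mul(133302, Pow(Mul(Rational(1, 7), -875, Pow(-8, -1)), -1)) = Mul(133302, Pow(Mul(Rational(1, 7), -875, Rational(-1, 8)), -1)) = Mul(133302, Pow(Rational(125, 8), -1)) = Mul(133302, Rational(8, 125)) = Rational(1066416, 125)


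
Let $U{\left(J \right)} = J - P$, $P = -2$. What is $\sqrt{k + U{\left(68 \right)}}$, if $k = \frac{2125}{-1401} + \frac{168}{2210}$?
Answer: $\frac{\sqrt{164311079507445}}{1548105} \approx 8.28$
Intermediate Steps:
$U{\left(J \right)} = 2 + J$ ($U{\left(J \right)} = J - -2 = J + 2 = 2 + J$)
$k = - \frac{2230441}{1548105}$ ($k = 2125 \left(- \frac{1}{1401}\right) + 168 \cdot \frac{1}{2210} = - \frac{2125}{1401} + \frac{84}{1105} = - \frac{2230441}{1548105} \approx -1.4408$)
$\sqrt{k + U{\left(68 \right)}} = \sqrt{- \frac{2230441}{1548105} + \left(2 + 68\right)} = \sqrt{- \frac{2230441}{1548105} + 70} = \sqrt{\frac{106136909}{1548105}} = \frac{\sqrt{164311079507445}}{1548105}$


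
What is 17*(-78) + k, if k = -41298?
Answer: -42624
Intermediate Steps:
17*(-78) + k = 17*(-78) - 41298 = -1326 - 41298 = -42624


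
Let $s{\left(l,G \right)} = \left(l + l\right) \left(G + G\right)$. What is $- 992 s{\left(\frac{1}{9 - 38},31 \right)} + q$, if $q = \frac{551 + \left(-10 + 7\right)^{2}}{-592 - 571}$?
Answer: $\frac{143042064}{33727} \approx 4241.2$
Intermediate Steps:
$q = - \frac{560}{1163}$ ($q = \frac{551 + \left(-3\right)^{2}}{-1163} = \left(551 + 9\right) \left(- \frac{1}{1163}\right) = 560 \left(- \frac{1}{1163}\right) = - \frac{560}{1163} \approx -0.48151$)
$s{\left(l,G \right)} = 4 G l$ ($s{\left(l,G \right)} = 2 l 2 G = 4 G l$)
$- 992 s{\left(\frac{1}{9 - 38},31 \right)} + q = - 992 \cdot 4 \cdot 31 \frac{1}{9 - 38} - \frac{560}{1163} = - 992 \cdot 4 \cdot 31 \frac{1}{-29} - \frac{560}{1163} = - 992 \cdot 4 \cdot 31 \left(- \frac{1}{29}\right) - \frac{560}{1163} = \left(-992\right) \left(- \frac{124}{29}\right) - \frac{560}{1163} = \frac{123008}{29} - \frac{560}{1163} = \frac{143042064}{33727}$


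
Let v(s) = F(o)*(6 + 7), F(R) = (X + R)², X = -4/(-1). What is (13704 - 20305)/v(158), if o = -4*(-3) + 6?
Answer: -6601/6292 ≈ -1.0491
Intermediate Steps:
o = 18 (o = 12 + 6 = 18)
X = 4 (X = -4*(-1) = 4)
F(R) = (4 + R)²
v(s) = 6292 (v(s) = (4 + 18)²*(6 + 7) = 22²*13 = 484*13 = 6292)
(13704 - 20305)/v(158) = (13704 - 20305)/6292 = -6601*1/6292 = -6601/6292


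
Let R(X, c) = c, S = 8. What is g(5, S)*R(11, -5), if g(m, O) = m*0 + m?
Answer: -25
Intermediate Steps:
g(m, O) = m (g(m, O) = 0 + m = m)
g(5, S)*R(11, -5) = 5*(-5) = -25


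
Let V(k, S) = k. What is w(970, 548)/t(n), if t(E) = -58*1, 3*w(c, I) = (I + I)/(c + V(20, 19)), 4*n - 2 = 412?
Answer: -274/43065 ≈ -0.0063625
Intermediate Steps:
n = 207/2 (n = ½ + (¼)*412 = ½ + 103 = 207/2 ≈ 103.50)
w(c, I) = 2*I/(3*(20 + c)) (w(c, I) = ((I + I)/(c + 20))/3 = ((2*I)/(20 + c))/3 = (2*I/(20 + c))/3 = 2*I/(3*(20 + c)))
t(E) = -58
w(970, 548)/t(n) = ((⅔)*548/(20 + 970))/(-58) = ((⅔)*548/990)*(-1/58) = ((⅔)*548*(1/990))*(-1/58) = (548/1485)*(-1/58) = -274/43065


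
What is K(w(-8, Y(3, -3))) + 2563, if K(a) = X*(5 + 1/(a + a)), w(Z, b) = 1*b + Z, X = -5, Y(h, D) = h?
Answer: 5077/2 ≈ 2538.5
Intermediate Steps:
w(Z, b) = Z + b (w(Z, b) = b + Z = Z + b)
K(a) = -25 - 5/(2*a) (K(a) = -5*(5 + 1/(a + a)) = -5*(5 + 1/(2*a)) = -25 - 5/(2*a))
K(w(-8, Y(3, -3))) + 2563 = (-25 - 5/(2*(-8 + 3))) + 2563 = (-25 - 5/2/(-5)) + 2563 = (-25 - 5/2*(-⅕)) + 2563 = (-25 + ½) + 2563 = -49/2 + 2563 = 5077/2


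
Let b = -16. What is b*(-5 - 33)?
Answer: 608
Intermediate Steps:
b*(-5 - 33) = -16*(-5 - 33) = -16*(-38) = 608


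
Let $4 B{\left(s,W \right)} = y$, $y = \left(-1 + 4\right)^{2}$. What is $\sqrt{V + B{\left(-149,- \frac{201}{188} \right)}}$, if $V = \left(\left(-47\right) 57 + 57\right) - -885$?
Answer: $\frac{3 i \sqrt{771}}{2} \approx 41.65 i$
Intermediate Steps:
$y = 9$ ($y = 3^{2} = 9$)
$B{\left(s,W \right)} = \frac{9}{4}$ ($B{\left(s,W \right)} = \frac{1}{4} \cdot 9 = \frac{9}{4}$)
$V = -1737$ ($V = \left(-2679 + 57\right) + 885 = -2622 + 885 = -1737$)
$\sqrt{V + B{\left(-149,- \frac{201}{188} \right)}} = \sqrt{-1737 + \frac{9}{4}} = \sqrt{- \frac{6939}{4}} = \frac{3 i \sqrt{771}}{2}$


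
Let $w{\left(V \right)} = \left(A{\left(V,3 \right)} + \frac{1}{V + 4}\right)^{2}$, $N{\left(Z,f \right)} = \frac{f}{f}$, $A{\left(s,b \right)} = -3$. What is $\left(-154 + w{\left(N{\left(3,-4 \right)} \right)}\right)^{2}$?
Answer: $\frac{13351716}{625} \approx 21363.0$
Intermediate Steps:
$N{\left(Z,f \right)} = 1$
$w{\left(V \right)} = \left(-3 + \frac{1}{4 + V}\right)^{2}$ ($w{\left(V \right)} = \left(-3 + \frac{1}{V + 4}\right)^{2} = \left(-3 + \frac{1}{4 + V}\right)^{2}$)
$\left(-154 + w{\left(N{\left(3,-4 \right)} \right)}\right)^{2} = \left(-154 + \frac{\left(11 + 3 \cdot 1\right)^{2}}{\left(4 + 1\right)^{2}}\right)^{2} = \left(-154 + \frac{\left(11 + 3\right)^{2}}{25}\right)^{2} = \left(-154 + \frac{14^{2}}{25}\right)^{2} = \left(-154 + \frac{1}{25} \cdot 196\right)^{2} = \left(-154 + \frac{196}{25}\right)^{2} = \left(- \frac{3654}{25}\right)^{2} = \frac{13351716}{625}$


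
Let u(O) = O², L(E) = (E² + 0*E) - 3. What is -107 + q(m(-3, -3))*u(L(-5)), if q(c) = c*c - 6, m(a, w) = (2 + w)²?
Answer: -2527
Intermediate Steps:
L(E) = -3 + E² (L(E) = (E² + 0) - 3 = E² - 3 = -3 + E²)
q(c) = -6 + c² (q(c) = c² - 6 = -6 + c²)
-107 + q(m(-3, -3))*u(L(-5)) = -107 + (-6 + ((2 - 3)²)²)*(-3 + (-5)²)² = -107 + (-6 + ((-1)²)²)*(-3 + 25)² = -107 + (-6 + 1²)*22² = -107 + (-6 + 1)*484 = -107 - 5*484 = -107 - 2420 = -2527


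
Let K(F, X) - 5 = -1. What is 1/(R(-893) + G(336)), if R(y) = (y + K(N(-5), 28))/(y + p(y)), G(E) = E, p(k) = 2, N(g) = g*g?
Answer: 891/300265 ≈ 0.0029674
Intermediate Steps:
N(g) = g²
K(F, X) = 4 (K(F, X) = 5 - 1 = 4)
R(y) = (4 + y)/(2 + y) (R(y) = (y + 4)/(y + 2) = (4 + y)/(2 + y))
1/(R(-893) + G(336)) = 1/((4 - 893)/(2 - 893) + 336) = 1/(-889/(-891) + 336) = 1/(-1/891*(-889) + 336) = 1/(889/891 + 336) = 1/(300265/891) = 891/300265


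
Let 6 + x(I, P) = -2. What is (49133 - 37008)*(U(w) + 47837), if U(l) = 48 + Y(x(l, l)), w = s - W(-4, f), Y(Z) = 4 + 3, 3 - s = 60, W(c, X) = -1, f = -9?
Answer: 580690500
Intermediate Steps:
x(I, P) = -8 (x(I, P) = -6 - 2 = -8)
s = -57 (s = 3 - 1*60 = 3 - 60 = -57)
Y(Z) = 7
w = -56 (w = -57 - 1*(-1) = -57 + 1 = -56)
U(l) = 55 (U(l) = 48 + 7 = 55)
(49133 - 37008)*(U(w) + 47837) = (49133 - 37008)*(55 + 47837) = 12125*47892 = 580690500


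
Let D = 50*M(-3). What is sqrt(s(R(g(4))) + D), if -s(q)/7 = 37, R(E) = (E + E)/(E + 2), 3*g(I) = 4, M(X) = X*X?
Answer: sqrt(191) ≈ 13.820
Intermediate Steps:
M(X) = X**2
g(I) = 4/3 (g(I) = (1/3)*4 = 4/3)
R(E) = 2*E/(2 + E) (R(E) = (2*E)/(2 + E) = 2*E/(2 + E))
s(q) = -259 (s(q) = -7*37 = -259)
D = 450 (D = 50*(-3)**2 = 50*9 = 450)
sqrt(s(R(g(4))) + D) = sqrt(-259 + 450) = sqrt(191)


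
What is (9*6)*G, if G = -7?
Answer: -378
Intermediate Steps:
(9*6)*G = (9*6)*(-7) = 54*(-7) = -378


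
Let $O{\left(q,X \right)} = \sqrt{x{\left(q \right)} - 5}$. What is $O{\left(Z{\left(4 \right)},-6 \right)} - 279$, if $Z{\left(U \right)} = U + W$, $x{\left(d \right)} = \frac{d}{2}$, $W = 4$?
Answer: $-279 + i \approx -279.0 + 1.0 i$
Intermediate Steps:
$x{\left(d \right)} = \frac{d}{2}$ ($x{\left(d \right)} = d \frac{1}{2} = \frac{d}{2}$)
$Z{\left(U \right)} = 4 + U$ ($Z{\left(U \right)} = U + 4 = 4 + U$)
$O{\left(q,X \right)} = \sqrt{-5 + \frac{q}{2}}$ ($O{\left(q,X \right)} = \sqrt{\frac{q}{2} - 5} = \sqrt{-5 + \frac{q}{2}}$)
$O{\left(Z{\left(4 \right)},-6 \right)} - 279 = \frac{\sqrt{-20 + 2 \left(4 + 4\right)}}{2} - 279 = \frac{\sqrt{-20 + 2 \cdot 8}}{2} - 279 = \frac{\sqrt{-20 + 16}}{2} - 279 = \frac{\sqrt{-4}}{2} - 279 = \frac{2 i}{2} - 279 = i - 279 = -279 + i$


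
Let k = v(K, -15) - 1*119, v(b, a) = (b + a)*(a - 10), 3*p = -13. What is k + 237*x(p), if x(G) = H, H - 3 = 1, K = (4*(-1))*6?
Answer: 1804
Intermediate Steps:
p = -13/3 (p = (⅓)*(-13) = -13/3 ≈ -4.3333)
K = -24 (K = -4*6 = -24)
v(b, a) = (-10 + a)*(a + b) (v(b, a) = (a + b)*(-10 + a) = (-10 + a)*(a + b))
H = 4 (H = 3 + 1 = 4)
x(G) = 4
k = 856 (k = ((-15)² - 10*(-15) - 10*(-24) - 15*(-24)) - 1*119 = (225 + 150 + 240 + 360) - 119 = 975 - 119 = 856)
k + 237*x(p) = 856 + 237*4 = 856 + 948 = 1804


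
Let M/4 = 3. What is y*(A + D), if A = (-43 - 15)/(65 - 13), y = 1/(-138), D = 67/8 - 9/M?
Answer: -677/14352 ≈ -0.047171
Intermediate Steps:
M = 12 (M = 4*3 = 12)
D = 61/8 (D = 67/8 - 9/12 = 67*(⅛) - 9*1/12 = 67/8 - ¾ = 61/8 ≈ 7.6250)
y = -1/138 ≈ -0.0072464
A = -29/26 (A = -58/52 = -58*1/52 = -29/26 ≈ -1.1154)
y*(A + D) = -(-29/26 + 61/8)/138 = -1/138*677/104 = -677/14352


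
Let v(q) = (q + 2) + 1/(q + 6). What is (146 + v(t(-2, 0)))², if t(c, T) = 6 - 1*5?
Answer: 1089936/49 ≈ 22244.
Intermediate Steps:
t(c, T) = 1 (t(c, T) = 6 - 5 = 1)
v(q) = 2 + q + 1/(6 + q) (v(q) = (2 + q) + 1/(6 + q) = 2 + q + 1/(6 + q))
(146 + v(t(-2, 0)))² = (146 + (13 + 1² + 8*1)/(6 + 1))² = (146 + (13 + 1 + 8)/7)² = (146 + (⅐)*22)² = (146 + 22/7)² = (1044/7)² = 1089936/49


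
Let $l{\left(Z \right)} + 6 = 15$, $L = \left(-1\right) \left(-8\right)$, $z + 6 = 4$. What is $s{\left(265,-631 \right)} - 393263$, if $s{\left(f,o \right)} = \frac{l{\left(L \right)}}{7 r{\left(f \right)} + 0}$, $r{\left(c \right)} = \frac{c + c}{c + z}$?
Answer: $- \frac{1459003363}{3710} \approx -3.9326 \cdot 10^{5}$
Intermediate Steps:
$z = -2$ ($z = -6 + 4 = -2$)
$r{\left(c \right)} = \frac{2 c}{-2 + c}$ ($r{\left(c \right)} = \frac{c + c}{c - 2} = \frac{2 c}{-2 + c}$)
$L = 8$
$l{\left(Z \right)} = 9$ ($l{\left(Z \right)} = -6 + 15 = 9$)
$s{\left(f,o \right)} = \frac{9 \left(-2 + f\right)}{14 f}$ ($s{\left(f,o \right)} = \frac{9}{7 \frac{2 f}{-2 + f} + 0} = \frac{9}{\frac{14 f}{-2 + f} + 0} = \frac{9}{14 f \frac{1}{-2 + f}} = 9 \frac{-2 + f}{14 f} = \frac{9 \left(-2 + f\right)}{14 f}$)
$s{\left(265,-631 \right)} - 393263 = \frac{9 \left(-2 + 265\right)}{14 \cdot 265} - 393263 = \frac{9}{14} \cdot \frac{1}{265} \cdot 263 - 393263 = \frac{2367}{3710} - 393263 = - \frac{1459003363}{3710}$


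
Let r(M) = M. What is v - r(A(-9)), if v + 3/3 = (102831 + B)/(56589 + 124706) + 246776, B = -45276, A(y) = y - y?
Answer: 8947826236/36259 ≈ 2.4678e+5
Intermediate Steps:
A(y) = 0
v = 8947826236/36259 (v = -1 + ((102831 - 45276)/(56589 + 124706) + 246776) = -1 + (57555/181295 + 246776) = -1 + (57555*(1/181295) + 246776) = -1 + (11511/36259 + 246776) = -1 + 8947862495/36259 = 8947826236/36259 ≈ 2.4678e+5)
v - r(A(-9)) = 8947826236/36259 - 1*0 = 8947826236/36259 + 0 = 8947826236/36259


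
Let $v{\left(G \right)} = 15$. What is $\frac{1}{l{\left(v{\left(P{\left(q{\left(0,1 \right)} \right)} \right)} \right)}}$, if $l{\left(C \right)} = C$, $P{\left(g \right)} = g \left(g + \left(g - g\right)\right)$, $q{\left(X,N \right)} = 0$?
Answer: $\frac{1}{15} \approx 0.066667$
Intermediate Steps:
$P{\left(g \right)} = g^{2}$ ($P{\left(g \right)} = g \left(g + 0\right) = g g = g^{2}$)
$\frac{1}{l{\left(v{\left(P{\left(q{\left(0,1 \right)} \right)} \right)} \right)}} = \frac{1}{15}$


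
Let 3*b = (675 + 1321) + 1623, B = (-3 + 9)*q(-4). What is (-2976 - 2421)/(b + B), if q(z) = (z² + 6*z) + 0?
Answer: -16191/3475 ≈ -4.6593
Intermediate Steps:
q(z) = z² + 6*z
B = -48 (B = (-3 + 9)*(-4*(6 - 4)) = 6*(-4*2) = 6*(-8) = -48)
b = 3619/3 (b = ((675 + 1321) + 1623)/3 = (1996 + 1623)/3 = (⅓)*3619 = 3619/3 ≈ 1206.3)
(-2976 - 2421)/(b + B) = (-2976 - 2421)/(3619/3 - 48) = -5397/3475/3 = -5397*3/3475 = -16191/3475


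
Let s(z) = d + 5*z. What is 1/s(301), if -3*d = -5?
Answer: 3/4520 ≈ 0.00066372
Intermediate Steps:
d = 5/3 (d = -⅓*(-5) = 5/3 ≈ 1.6667)
s(z) = 5/3 + 5*z
1/s(301) = 1/(5/3 + 5*301) = 1/(5/3 + 1505) = 1/(4520/3) = 3/4520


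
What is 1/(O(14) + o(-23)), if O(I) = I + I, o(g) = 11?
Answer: 1/39 ≈ 0.025641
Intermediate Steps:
O(I) = 2*I
1/(O(14) + o(-23)) = 1/(2*14 + 11) = 1/(28 + 11) = 1/39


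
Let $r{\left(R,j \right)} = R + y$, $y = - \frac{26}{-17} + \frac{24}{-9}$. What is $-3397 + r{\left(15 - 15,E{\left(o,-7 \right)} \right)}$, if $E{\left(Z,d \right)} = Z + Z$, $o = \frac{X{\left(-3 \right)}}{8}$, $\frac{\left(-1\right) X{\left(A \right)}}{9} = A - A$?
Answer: $- \frac{173305}{51} \approx -3398.1$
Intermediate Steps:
$y = - \frac{58}{51}$ ($y = \left(-26\right) \left(- \frac{1}{17}\right) + 24 \left(- \frac{1}{9}\right) = \frac{26}{17} - \frac{8}{3} = - \frac{58}{51} \approx -1.1373$)
$X{\left(A \right)} = 0$ ($X{\left(A \right)} = - 9 \left(A - A\right) = \left(-9\right) 0 = 0$)
$o = 0$ ($o = \frac{0}{8} = 0 \cdot \frac{1}{8} = 0$)
$E{\left(Z,d \right)} = 2 Z$
$r{\left(R,j \right)} = - \frac{58}{51} + R$ ($r{\left(R,j \right)} = R - \frac{58}{51} = - \frac{58}{51} + R$)
$-3397 + r{\left(15 - 15,E{\left(o,-7 \right)} \right)} = -3397 + \left(- \frac{58}{51} + \left(15 - 15\right)\right) = -3397 + \left(- \frac{58}{51} + 0\right) = -3397 - \frac{58}{51} = - \frac{173305}{51}$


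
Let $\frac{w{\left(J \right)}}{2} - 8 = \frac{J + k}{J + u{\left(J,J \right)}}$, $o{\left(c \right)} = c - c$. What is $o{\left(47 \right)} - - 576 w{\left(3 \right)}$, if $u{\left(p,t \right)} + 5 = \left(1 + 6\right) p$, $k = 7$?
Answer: $\frac{186624}{19} \approx 9822.3$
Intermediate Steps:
$o{\left(c \right)} = 0$
$u{\left(p,t \right)} = -5 + 7 p$ ($u{\left(p,t \right)} = -5 + \left(1 + 6\right) p = -5 + 7 p$)
$w{\left(J \right)} = 16 + \frac{2 \left(7 + J\right)}{-5 + 8 J}$ ($w{\left(J \right)} = 16 + 2 \frac{J + 7}{J + \left(-5 + 7 J\right)} = 16 + 2 \frac{7 + J}{-5 + 8 J} = 16 + \frac{2 \left(7 + J\right)}{-5 + 8 J}$)
$o{\left(47 \right)} - - 576 w{\left(3 \right)} = 0 - - 576 \frac{2 \left(-33 + 65 \cdot 3\right)}{-5 + 8 \cdot 3} = 0 - - 576 \frac{2 \left(-33 + 195\right)}{-5 + 24} = 0 - - 576 \cdot 2 \cdot \frac{1}{19} \cdot 162 = 0 - \left(-576\right) \frac{324}{19} = 0 - - \frac{186624}{19} = 0 + \frac{186624}{19} = \frac{186624}{19}$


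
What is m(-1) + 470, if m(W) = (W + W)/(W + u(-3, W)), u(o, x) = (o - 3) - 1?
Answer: 1881/4 ≈ 470.25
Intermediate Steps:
u(o, x) = -4 + o (u(o, x) = (-3 + o) - 1 = -4 + o)
m(W) = 2*W/(-7 + W) (m(W) = (W + W)/(W + (-4 - 3)) = (2*W)/(W - 7) = (2*W)/(-7 + W) = 2*W/(-7 + W))
m(-1) + 470 = 2*(-1)/(-7 - 1) + 470 = 2*(-1)/(-8) + 470 = 2*(-1)*(-1/8) + 470 = 1/4 + 470 = 1881/4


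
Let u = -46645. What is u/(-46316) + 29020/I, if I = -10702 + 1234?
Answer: -225613865/109629972 ≈ -2.0580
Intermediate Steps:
I = -9468
u/(-46316) + 29020/I = -46645/(-46316) + 29020/(-9468) = -46645*(-1/46316) + 29020*(-1/9468) = 46645/46316 - 7255/2367 = -225613865/109629972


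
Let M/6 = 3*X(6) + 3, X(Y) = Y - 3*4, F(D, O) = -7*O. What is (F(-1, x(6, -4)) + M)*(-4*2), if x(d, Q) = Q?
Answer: 496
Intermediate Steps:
X(Y) = -12 + Y (X(Y) = Y - 12 = -12 + Y)
M = -90 (M = 6*(3*(-12 + 6) + 3) = 6*(3*(-6) + 3) = 6*(-18 + 3) = 6*(-15) = -90)
(F(-1, x(6, -4)) + M)*(-4*2) = (-7*(-4) - 90)*(-4*2) = (28 - 90)*(-8) = -62*(-8) = 496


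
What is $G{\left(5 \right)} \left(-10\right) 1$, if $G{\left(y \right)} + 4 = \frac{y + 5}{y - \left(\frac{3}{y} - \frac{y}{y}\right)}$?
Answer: $\frac{580}{27} \approx 21.481$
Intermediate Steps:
$G{\left(y \right)} = -4 + \frac{5 + y}{1 + y - \frac{3}{y}}$ ($G{\left(y \right)} = -4 + \frac{y + 5}{y - \left(\frac{3}{y} - \frac{y}{y}\right)} = -4 + \frac{5 + y}{y + \left(- \frac{3}{y} + 1\right)} = -4 + \frac{5 + y}{y + \left(1 - \frac{3}{y}\right)} = -4 + \frac{5 + y}{1 + y - \frac{3}{y}}$)
$G{\left(5 \right)} \left(-10\right) 1 = \frac{12 + 5 - 3 \cdot 5^{2}}{-3 + 5 + 5^{2}} \left(-10\right) 1 = \frac{12 + 5 - 75}{-3 + 5 + 25} \left(-10\right) 1 = \frac{12 + 5 - 75}{27} \left(-10\right) 1 = \frac{1}{27} \left(-58\right) \left(-10\right) 1 = \left(- \frac{58}{27}\right) \left(-10\right) 1 = \frac{580}{27} \cdot 1 = \frac{580}{27}$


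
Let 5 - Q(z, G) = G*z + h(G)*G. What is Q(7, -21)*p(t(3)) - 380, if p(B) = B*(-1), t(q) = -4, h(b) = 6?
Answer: 732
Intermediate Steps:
Q(z, G) = 5 - 6*G - G*z (Q(z, G) = 5 - (G*z + 6*G) = 5 - (6*G + G*z) = 5 + (-6*G - G*z) = 5 - 6*G - G*z)
p(B) = -B
Q(7, -21)*p(t(3)) - 380 = (5 - 6*(-21) - 1*(-21)*7)*(-1*(-4)) - 380 = (5 + 126 + 147)*4 - 380 = 278*4 - 380 = 1112 - 380 = 732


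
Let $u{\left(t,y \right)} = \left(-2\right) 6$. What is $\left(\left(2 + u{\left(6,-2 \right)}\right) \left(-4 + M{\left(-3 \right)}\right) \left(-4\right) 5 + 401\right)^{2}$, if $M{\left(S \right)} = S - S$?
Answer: $159201$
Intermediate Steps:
$M{\left(S \right)} = 0$
$u{\left(t,y \right)} = -12$
$\left(\left(2 + u{\left(6,-2 \right)}\right) \left(-4 + M{\left(-3 \right)}\right) \left(-4\right) 5 + 401\right)^{2} = \left(\left(2 - 12\right) \left(-4 + 0\right) \left(-4\right) 5 + 401\right)^{2} = \left(\left(-10\right) \left(-4\right) \left(-4\right) 5 + 401\right)^{2} = \left(40 \left(-4\right) 5 + 401\right)^{2} = \left(\left(-160\right) 5 + 401\right)^{2} = \left(-800 + 401\right)^{2} = \left(-399\right)^{2} = 159201$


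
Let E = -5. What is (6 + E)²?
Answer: 1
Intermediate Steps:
(6 + E)² = (6 - 5)² = 1² = 1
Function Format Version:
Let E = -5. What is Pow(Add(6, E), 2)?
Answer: 1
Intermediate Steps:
Pow(Add(6, E), 2) = Pow(Add(6, -5), 2) = Pow(1, 2) = 1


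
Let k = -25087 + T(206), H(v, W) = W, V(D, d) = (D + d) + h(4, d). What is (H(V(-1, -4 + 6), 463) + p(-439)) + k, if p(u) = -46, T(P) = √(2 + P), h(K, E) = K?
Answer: -24670 + 4*√13 ≈ -24656.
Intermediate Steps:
V(D, d) = 4 + D + d (V(D, d) = (D + d) + 4 = 4 + D + d)
k = -25087 + 4*√13 (k = -25087 + √(2 + 206) = -25087 + √208 = -25087 + 4*√13 ≈ -25073.)
(H(V(-1, -4 + 6), 463) + p(-439)) + k = (463 - 46) + (-25087 + 4*√13) = 417 + (-25087 + 4*√13) = -24670 + 4*√13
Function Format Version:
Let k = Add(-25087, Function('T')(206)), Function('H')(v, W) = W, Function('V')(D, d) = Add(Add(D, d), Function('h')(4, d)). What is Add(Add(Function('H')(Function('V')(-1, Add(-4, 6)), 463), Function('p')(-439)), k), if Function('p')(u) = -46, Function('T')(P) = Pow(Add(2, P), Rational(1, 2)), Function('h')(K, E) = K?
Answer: Add(-24670, Mul(4, Pow(13, Rational(1, 2)))) ≈ -24656.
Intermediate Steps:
Function('V')(D, d) = Add(4, D, d) (Function('V')(D, d) = Add(Add(D, d), 4) = Add(4, D, d))
k = Add(-25087, Mul(4, Pow(13, Rational(1, 2)))) (k = Add(-25087, Pow(Add(2, 206), Rational(1, 2))) = Add(-25087, Pow(208, Rational(1, 2))) = Add(-25087, Mul(4, Pow(13, Rational(1, 2)))) ≈ -25073.)
Add(Add(Function('H')(Function('V')(-1, Add(-4, 6)), 463), Function('p')(-439)), k) = Add(Add(463, -46), Add(-25087, Mul(4, Pow(13, Rational(1, 2))))) = Add(417, Add(-25087, Mul(4, Pow(13, Rational(1, 2))))) = Add(-24670, Mul(4, Pow(13, Rational(1, 2))))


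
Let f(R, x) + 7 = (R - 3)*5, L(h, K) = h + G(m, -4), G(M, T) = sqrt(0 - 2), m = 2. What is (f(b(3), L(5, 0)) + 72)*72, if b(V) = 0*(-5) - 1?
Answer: 3240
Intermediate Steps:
b(V) = -1 (b(V) = 0 - 1 = -1)
G(M, T) = I*sqrt(2) (G(M, T) = sqrt(-2) = I*sqrt(2))
L(h, K) = h + I*sqrt(2)
f(R, x) = -22 + 5*R (f(R, x) = -7 + (R - 3)*5 = -7 + (-3 + R)*5 = -7 + (-15 + 5*R) = -22 + 5*R)
(f(b(3), L(5, 0)) + 72)*72 = ((-22 + 5*(-1)) + 72)*72 = ((-22 - 5) + 72)*72 = (-27 + 72)*72 = 45*72 = 3240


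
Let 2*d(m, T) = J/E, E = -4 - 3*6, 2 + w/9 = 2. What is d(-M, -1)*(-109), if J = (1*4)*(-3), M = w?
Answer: -327/11 ≈ -29.727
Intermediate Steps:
w = 0 (w = -18 + 9*2 = -18 + 18 = 0)
E = -22 (E = -4 - 18 = -22)
M = 0
J = -12 (J = 4*(-3) = -12)
d(m, T) = 3/11 (d(m, T) = (-12/(-22))/2 = (-12*(-1/22))/2 = (½)*(6/11) = 3/11)
d(-M, -1)*(-109) = (3/11)*(-109) = -327/11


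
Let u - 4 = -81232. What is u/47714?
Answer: -40614/23857 ≈ -1.7024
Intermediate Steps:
u = -81228 (u = 4 - 81232 = -81228)
u/47714 = -81228/47714 = -81228*1/47714 = -40614/23857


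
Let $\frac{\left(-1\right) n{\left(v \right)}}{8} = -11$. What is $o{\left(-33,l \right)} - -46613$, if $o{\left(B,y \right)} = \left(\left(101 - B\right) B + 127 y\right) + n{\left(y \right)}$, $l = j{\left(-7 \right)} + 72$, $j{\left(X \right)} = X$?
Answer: $50534$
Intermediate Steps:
$n{\left(v \right)} = 88$ ($n{\left(v \right)} = \left(-8\right) \left(-11\right) = 88$)
$l = 65$ ($l = -7 + 72 = 65$)
$o{\left(B,y \right)} = 88 + 127 y + B \left(101 - B\right)$ ($o{\left(B,y \right)} = \left(\left(101 - B\right) B + 127 y\right) + 88 = \left(B \left(101 - B\right) + 127 y\right) + 88 = \left(127 y + B \left(101 - B\right)\right) + 88 = 88 + 127 y + B \left(101 - B\right)$)
$o{\left(-33,l \right)} - -46613 = \left(88 - \left(-33\right)^{2} + 101 \left(-33\right) + 127 \cdot 65\right) - -46613 = \left(88 - 1089 - 3333 + 8255\right) + 46613 = 3921 + 46613 = 50534$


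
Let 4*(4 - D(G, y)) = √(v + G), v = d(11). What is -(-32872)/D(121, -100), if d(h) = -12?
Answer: 300544/21 + 18784*√109/21 ≈ 23650.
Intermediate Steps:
v = -12
D(G, y) = 4 - √(-12 + G)/4
-(-32872)/D(121, -100) = -(-32872)/(4 - √(-12 + 121)/4) = -(-32872)/(4 - √109/4) = 32872/(4 - √109/4)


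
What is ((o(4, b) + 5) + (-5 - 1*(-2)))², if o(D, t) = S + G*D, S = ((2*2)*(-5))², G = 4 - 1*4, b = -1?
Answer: 161604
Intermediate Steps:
G = 0 (G = 4 - 4 = 0)
S = 400 (S = (4*(-5))² = (-20)² = 400)
o(D, t) = 400 (o(D, t) = 400 + 0*D = 400 + 0 = 400)
((o(4, b) + 5) + (-5 - 1*(-2)))² = ((400 + 5) + (-5 - 1*(-2)))² = (405 + (-5 + 2))² = (405 - 3)² = 402² = 161604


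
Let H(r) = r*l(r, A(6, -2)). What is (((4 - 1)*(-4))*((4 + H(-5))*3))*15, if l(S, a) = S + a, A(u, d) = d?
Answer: -21060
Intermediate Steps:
H(r) = r*(-2 + r) (H(r) = r*(r - 2) = r*(-2 + r))
(((4 - 1)*(-4))*((4 + H(-5))*3))*15 = (((4 - 1)*(-4))*((4 - 5*(-2 - 5))*3))*15 = ((3*(-4))*((4 - 5*(-7))*3))*15 = -12*(4 + 35)*3*15 = -468*3*15 = -12*117*15 = -1404*15 = -21060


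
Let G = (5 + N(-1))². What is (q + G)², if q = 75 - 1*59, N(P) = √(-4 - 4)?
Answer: 289 + 1320*I*√2 ≈ 289.0 + 1866.8*I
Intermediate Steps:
N(P) = 2*I*√2 (N(P) = √(-8) = 2*I*√2)
q = 16 (q = 75 - 59 = 16)
G = (5 + 2*I*√2)² ≈ 17.0 + 28.284*I
(q + G)² = (16 + (17 + 20*I*√2))² = (33 + 20*I*√2)²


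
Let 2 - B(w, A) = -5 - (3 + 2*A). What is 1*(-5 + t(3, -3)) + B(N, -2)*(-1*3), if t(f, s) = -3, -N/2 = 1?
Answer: -26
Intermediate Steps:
N = -2 (N = -2*1 = -2)
B(w, A) = 10 + 2*A (B(w, A) = 2 - (-5 - (3 + 2*A)) = 2 - (-5 + (-3 - 2*A)) = 2 - (-8 - 2*A) = 2 + (8 + 2*A) = 10 + 2*A)
1*(-5 + t(3, -3)) + B(N, -2)*(-1*3) = 1*(-5 - 3) + (10 + 2*(-2))*(-1*3) = 1*(-8) + (10 - 4)*(-3) = -8 + 6*(-3) = -8 - 18 = -26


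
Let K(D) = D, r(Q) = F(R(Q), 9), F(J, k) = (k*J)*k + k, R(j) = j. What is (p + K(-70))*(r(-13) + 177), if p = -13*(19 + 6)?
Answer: 342465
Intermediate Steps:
F(J, k) = k + J*k² (F(J, k) = (J*k)*k + k = J*k² + k = k + J*k²)
r(Q) = 9 + 81*Q (r(Q) = 9*(1 + Q*9) = 9*(1 + 9*Q) = 9 + 81*Q)
p = -325 (p = -13*25 = -325)
(p + K(-70))*(r(-13) + 177) = (-325 - 70)*((9 + 81*(-13)) + 177) = -395*((9 - 1053) + 177) = -395*(-1044 + 177) = -395*(-867) = 342465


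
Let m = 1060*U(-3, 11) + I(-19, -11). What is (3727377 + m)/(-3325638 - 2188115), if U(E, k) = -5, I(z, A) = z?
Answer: -3722058/5513753 ≈ -0.67505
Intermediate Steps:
m = -5319 (m = 1060*(-5) - 19 = -5300 - 19 = -5319)
(3727377 + m)/(-3325638 - 2188115) = (3727377 - 5319)/(-3325638 - 2188115) = 3722058/(-5513753) = 3722058*(-1/5513753) = -3722058/5513753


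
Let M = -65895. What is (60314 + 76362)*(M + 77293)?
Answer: 1557833048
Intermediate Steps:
(60314 + 76362)*(M + 77293) = (60314 + 76362)*(-65895 + 77293) = 136676*11398 = 1557833048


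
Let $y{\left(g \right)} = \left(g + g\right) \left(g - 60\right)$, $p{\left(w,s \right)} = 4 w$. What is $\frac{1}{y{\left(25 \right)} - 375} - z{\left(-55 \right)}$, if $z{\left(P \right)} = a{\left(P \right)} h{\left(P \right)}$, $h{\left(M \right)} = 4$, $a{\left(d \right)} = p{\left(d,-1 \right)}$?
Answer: $\frac{1869999}{2125} \approx 880.0$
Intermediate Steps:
$a{\left(d \right)} = 4 d$
$y{\left(g \right)} = 2 g \left(-60 + g\right)$
$z{\left(P \right)} = 16 P$ ($z{\left(P \right)} = 4 P 4 = 16 P$)
$\frac{1}{y{\left(25 \right)} - 375} - z{\left(-55 \right)} = \frac{1}{2 \cdot 25 \left(-60 + 25\right) - 375} - 16 \left(-55\right) = \frac{1}{2 \cdot 25 \left(-35\right) - 375} - -880 = \frac{1}{-1750 - 375} + 880 = \frac{1}{-2125} + 880 = - \frac{1}{2125} + 880 = \frac{1869999}{2125}$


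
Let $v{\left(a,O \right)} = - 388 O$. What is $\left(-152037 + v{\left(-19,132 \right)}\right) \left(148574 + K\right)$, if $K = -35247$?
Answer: $-23034052731$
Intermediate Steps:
$\left(-152037 + v{\left(-19,132 \right)}\right) \left(148574 + K\right) = \left(-152037 - 51216\right) \left(148574 - 35247\right) = \left(-152037 - 51216\right) 113327 = \left(-203253\right) 113327 = -23034052731$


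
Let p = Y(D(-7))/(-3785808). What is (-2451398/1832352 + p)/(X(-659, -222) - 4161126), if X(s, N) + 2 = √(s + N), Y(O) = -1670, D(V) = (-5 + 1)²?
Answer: 50266546152785999/156397001274982601381430 + 96640230539*I*√881/1251176010199860811051440 ≈ 3.214e-7 + 2.2926e-12*I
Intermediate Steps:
D(V) = 16 (D(V) = (-4)² = 16)
X(s, N) = -2 + √(N + s) (X(s, N) = -2 + √(s + N) = -2 + √(N + s))
p = 835/1892904 (p = -1670/(-3785808) = -1670*(-1/3785808) = 835/1892904 ≈ 0.00044112)
(-2451398/1832352 + p)/(X(-659, -222) - 4161126) = (-2451398/1832352 + 835/1892904)/((-2 + √(-222 - 659)) - 4161126) = (-2451398*1/1832352 + 835/1892904)/((-2 + √(-881)) - 4161126) = (-1225699/916176 + 835/1892904)/((-2 + I*√881) - 4161126) = -96640230539/(72259717296*(-4161128 + I*√881))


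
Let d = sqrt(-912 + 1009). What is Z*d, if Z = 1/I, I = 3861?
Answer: sqrt(97)/3861 ≈ 0.0025509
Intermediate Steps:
Z = 1/3861 ≈ 0.00025900
d = sqrt(97) ≈ 9.8489
Z*d = sqrt(97)/3861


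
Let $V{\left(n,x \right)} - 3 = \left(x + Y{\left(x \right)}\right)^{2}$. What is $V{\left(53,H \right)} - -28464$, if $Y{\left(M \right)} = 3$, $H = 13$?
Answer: $28723$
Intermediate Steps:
$V{\left(n,x \right)} = 3 + \left(3 + x\right)^{2}$ ($V{\left(n,x \right)} = 3 + \left(x + 3\right)^{2} = 3 + \left(3 + x\right)^{2}$)
$V{\left(53,H \right)} - -28464 = \left(3 + \left(3 + 13\right)^{2}\right) - -28464 = \left(3 + 16^{2}\right) + 28464 = \left(3 + 256\right) + 28464 = 259 + 28464 = 28723$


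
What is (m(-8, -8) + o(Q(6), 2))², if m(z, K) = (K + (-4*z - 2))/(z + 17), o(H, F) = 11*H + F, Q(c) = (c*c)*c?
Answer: 458987776/81 ≈ 5.6665e+6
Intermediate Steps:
Q(c) = c³ (Q(c) = c²*c = c³)
o(H, F) = F + 11*H
m(z, K) = (-2 + K - 4*z)/(17 + z) (m(z, K) = (K + (-2 - 4*z))/(17 + z) = (-2 + K - 4*z)/(17 + z))
(m(-8, -8) + o(Q(6), 2))² = ((-2 - 8 - 4*(-8))/(17 - 8) + (2 + 11*6³))² = ((-2 - 8 + 32)/9 + (2 + 11*216))² = ((⅑)*22 + (2 + 2376))² = (22/9 + 2378)² = (21424/9)² = 458987776/81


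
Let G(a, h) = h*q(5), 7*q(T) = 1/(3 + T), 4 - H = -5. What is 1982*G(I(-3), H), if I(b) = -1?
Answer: 8919/28 ≈ 318.54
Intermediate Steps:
H = 9 (H = 4 - 1*(-5) = 4 + 5 = 9)
q(T) = 1/(7*(3 + T))
G(a, h) = h/56 (G(a, h) = h*(1/(7*(3 + 5))) = h*((⅐)/8) = h*((⅐)*(⅛)) = h*(1/56) = h/56)
1982*G(I(-3), H) = 1982*((1/56)*9) = 1982*(9/56) = 8919/28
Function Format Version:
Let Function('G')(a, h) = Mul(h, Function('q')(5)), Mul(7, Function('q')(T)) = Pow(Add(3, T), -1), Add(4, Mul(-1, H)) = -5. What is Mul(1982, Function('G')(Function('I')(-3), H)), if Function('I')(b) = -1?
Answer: Rational(8919, 28) ≈ 318.54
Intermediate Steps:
H = 9 (H = Add(4, Mul(-1, -5)) = Add(4, 5) = 9)
Function('q')(T) = Mul(Rational(1, 7), Pow(Add(3, T), -1))
Function('G')(a, h) = Mul(Rational(1, 56), h) (Function('G')(a, h) = Mul(h, Mul(Rational(1, 7), Pow(Add(3, 5), -1))) = Mul(h, Mul(Rational(1, 7), Pow(8, -1))) = Mul(h, Mul(Rational(1, 7), Rational(1, 8))) = Mul(h, Rational(1, 56)) = Mul(Rational(1, 56), h))
Mul(1982, Function('G')(Function('I')(-3), H)) = Mul(1982, Mul(Rational(1, 56), 9)) = Mul(1982, Rational(9, 56)) = Rational(8919, 28)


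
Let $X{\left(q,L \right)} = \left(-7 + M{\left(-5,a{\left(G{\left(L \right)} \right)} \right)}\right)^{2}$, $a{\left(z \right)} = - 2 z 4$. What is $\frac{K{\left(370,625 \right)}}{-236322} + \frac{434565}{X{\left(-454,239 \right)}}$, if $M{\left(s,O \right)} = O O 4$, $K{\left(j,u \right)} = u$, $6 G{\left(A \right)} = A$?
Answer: $- \frac{8344183754736295}{3158208052558347042} \approx -0.0026421$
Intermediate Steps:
$G{\left(A \right)} = \frac{A}{6}$
$a{\left(z \right)} = - 8 z$
$M{\left(s,O \right)} = 4 O^{2}$ ($M{\left(s,O \right)} = O^{2} \cdot 4 = 4 O^{2}$)
$X{\left(q,L \right)} = \left(-7 + \frac{64 L^{2}}{9}\right)^{2}$ ($X{\left(q,L \right)} = \left(-7 + 4 \left(- 8 \frac{L}{6}\right)^{2}\right)^{2} = \left(-7 + 4 \left(- \frac{4 L}{3}\right)^{2}\right)^{2} = \left(-7 + 4 \frac{16 L^{2}}{9}\right)^{2} = \left(-7 + \frac{64 L^{2}}{9}\right)^{2}$)
$\frac{K{\left(370,625 \right)}}{-236322} + \frac{434565}{X{\left(-454,239 \right)}} = \frac{625}{-236322} + \frac{434565}{\frac{1}{81} \left(-63 + 64 \cdot 239^{2}\right)^{2}} = 625 \left(- \frac{1}{236322}\right) + \frac{434565}{\frac{1}{81} \left(-63 + 64 \cdot 57121\right)^{2}} = - \frac{625}{236322} + \frac{434565}{\frac{1}{81} \left(-63 + 3655744\right)^{2}} = - \frac{625}{236322} + \frac{434565}{\frac{1}{81} \cdot 3655681^{2}} = - \frac{625}{236322} + \frac{434565}{\frac{1}{81} \cdot 13364003573761} = - \frac{625}{236322} + \frac{434565}{\frac{13364003573761}{81}} = - \frac{625}{236322} + 434565 \cdot \frac{81}{13364003573761} = - \frac{625}{236322} + \frac{35199765}{13364003573761} = - \frac{8344183754736295}{3158208052558347042}$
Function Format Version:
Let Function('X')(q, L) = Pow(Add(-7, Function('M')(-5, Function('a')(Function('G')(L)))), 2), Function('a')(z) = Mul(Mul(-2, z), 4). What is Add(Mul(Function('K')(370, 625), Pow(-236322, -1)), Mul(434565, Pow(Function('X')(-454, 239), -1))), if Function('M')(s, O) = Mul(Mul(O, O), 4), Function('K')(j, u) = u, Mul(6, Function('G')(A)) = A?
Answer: Rational(-8344183754736295, 3158208052558347042) ≈ -0.0026421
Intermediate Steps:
Function('G')(A) = Mul(Rational(1, 6), A)
Function('a')(z) = Mul(-8, z)
Function('M')(s, O) = Mul(4, Pow(O, 2)) (Function('M')(s, O) = Mul(Pow(O, 2), 4) = Mul(4, Pow(O, 2)))
Function('X')(q, L) = Pow(Add(-7, Mul(Rational(64, 9), Pow(L, 2))), 2) (Function('X')(q, L) = Pow(Add(-7, Mul(4, Pow(Mul(-8, Mul(Rational(1, 6), L)), 2))), 2) = Pow(Add(-7, Mul(4, Pow(Mul(Rational(-4, 3), L), 2))), 2) = Pow(Add(-7, Mul(4, Mul(Rational(16, 9), Pow(L, 2)))), 2) = Pow(Add(-7, Mul(Rational(64, 9), Pow(L, 2))), 2))
Add(Mul(Function('K')(370, 625), Pow(-236322, -1)), Mul(434565, Pow(Function('X')(-454, 239), -1))) = Add(Mul(625, Pow(-236322, -1)), Mul(434565, Pow(Mul(Rational(1, 81), Pow(Add(-63, Mul(64, Pow(239, 2))), 2)), -1))) = Add(Mul(625, Rational(-1, 236322)), Mul(434565, Pow(Mul(Rational(1, 81), Pow(Add(-63, Mul(64, 57121)), 2)), -1))) = Add(Rational(-625, 236322), Mul(434565, Pow(Mul(Rational(1, 81), Pow(Add(-63, 3655744), 2)), -1))) = Add(Rational(-625, 236322), Mul(434565, Pow(Mul(Rational(1, 81), Pow(3655681, 2)), -1))) = Add(Rational(-625, 236322), Mul(434565, Pow(Mul(Rational(1, 81), 13364003573761), -1))) = Add(Rational(-625, 236322), Mul(434565, Pow(Rational(13364003573761, 81), -1))) = Add(Rational(-625, 236322), Mul(434565, Rational(81, 13364003573761))) = Add(Rational(-625, 236322), Rational(35199765, 13364003573761)) = Rational(-8344183754736295, 3158208052558347042)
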